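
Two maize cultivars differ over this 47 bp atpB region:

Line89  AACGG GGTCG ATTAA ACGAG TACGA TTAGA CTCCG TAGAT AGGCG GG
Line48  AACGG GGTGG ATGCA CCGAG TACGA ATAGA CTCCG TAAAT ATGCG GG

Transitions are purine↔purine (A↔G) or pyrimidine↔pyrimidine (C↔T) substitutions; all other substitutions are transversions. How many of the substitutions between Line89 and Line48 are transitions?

Differing sites — 9:C/G (Tv); 13:T/G (Tv); 14:A/C (Tv); 16:A/C (Tv); 26:T/A (Tv); 38:G/A (Ti); 42:G/T (Tv).
Of the 7 differences, 1 transition and 6 transversions, so the answer is 1.

1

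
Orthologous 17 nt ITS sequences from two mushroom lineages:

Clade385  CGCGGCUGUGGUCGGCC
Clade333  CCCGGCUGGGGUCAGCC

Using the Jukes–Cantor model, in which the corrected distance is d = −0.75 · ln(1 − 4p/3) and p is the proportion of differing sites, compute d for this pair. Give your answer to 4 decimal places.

Differing sites — 2:G/C; 9:U/G; 14:G/A.
p = 3/17 = 0.176471.
d = −0.75 · ln(1 − (4/3)·0.176471) = −0.75 · ln(0.764705) = −0.75 · (-0.268265) = 0.2012.

0.2012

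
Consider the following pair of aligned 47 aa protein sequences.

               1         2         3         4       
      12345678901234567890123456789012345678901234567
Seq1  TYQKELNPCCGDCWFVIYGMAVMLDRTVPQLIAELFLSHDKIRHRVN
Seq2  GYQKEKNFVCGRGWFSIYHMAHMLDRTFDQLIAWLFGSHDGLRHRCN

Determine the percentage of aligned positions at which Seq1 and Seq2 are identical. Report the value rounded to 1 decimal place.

Differing sites — 1:T/G; 6:L/K; 8:P/F; 9:C/V; 12:D/R; 13:C/G; 16:V/S; 19:G/H; 22:V/H; 28:V/F; 29:P/D; 34:E/W; 37:L/G; 41:K/G; 42:I/L; 46:V/C.
31 of the 47 sites match, so the percent identity is 31/47 × 100 = 66.0%.

66.0%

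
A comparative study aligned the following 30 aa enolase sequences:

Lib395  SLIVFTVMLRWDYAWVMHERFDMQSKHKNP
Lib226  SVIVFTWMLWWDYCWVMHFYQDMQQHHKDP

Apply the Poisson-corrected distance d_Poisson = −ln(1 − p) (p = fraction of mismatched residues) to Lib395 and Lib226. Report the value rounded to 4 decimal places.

Mismatches occur at site 2 (L→V), site 7 (V→W), site 10 (R→W), site 14 (A→C), site 19 (E→F), site 20 (R→Y), site 21 (F→Q), site 25 (S→Q), site 26 (K→H), site 29 (N→D).
p = 10/30 = 0.333333.
d = −ln(1 − 0.333333) = −ln(0.666667) = 0.4055.

0.4055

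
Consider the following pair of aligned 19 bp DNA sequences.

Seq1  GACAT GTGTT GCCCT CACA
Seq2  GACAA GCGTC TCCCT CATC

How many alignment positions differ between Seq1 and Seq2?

6

The sequences differ at positions 5 (T/A), 7 (T/C), 10 (T/C), 11 (G/T), 18 (C/T), 19 (A/C).
That gives 6 mismatches out of 19 aligned sites, so the Hamming distance is 6.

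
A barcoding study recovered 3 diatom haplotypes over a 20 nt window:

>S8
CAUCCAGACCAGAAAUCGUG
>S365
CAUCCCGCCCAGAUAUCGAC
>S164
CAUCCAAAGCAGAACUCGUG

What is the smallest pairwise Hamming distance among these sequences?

Pairwise Hamming distances:
  S8 vs S365: 5
  S8 vs S164: 3
  S365 vs S164: 8
The smallest is 3, between S8 and S164.

3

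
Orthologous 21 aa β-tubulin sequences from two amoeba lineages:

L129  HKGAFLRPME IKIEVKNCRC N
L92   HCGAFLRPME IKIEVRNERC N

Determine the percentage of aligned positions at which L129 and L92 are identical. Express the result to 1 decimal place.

Mismatches occur at site 2 (K→C), site 16 (K→R), site 18 (C→E).
18 of the 21 sites match, so the percent identity is 18/21 × 100 = 85.7%.

85.7%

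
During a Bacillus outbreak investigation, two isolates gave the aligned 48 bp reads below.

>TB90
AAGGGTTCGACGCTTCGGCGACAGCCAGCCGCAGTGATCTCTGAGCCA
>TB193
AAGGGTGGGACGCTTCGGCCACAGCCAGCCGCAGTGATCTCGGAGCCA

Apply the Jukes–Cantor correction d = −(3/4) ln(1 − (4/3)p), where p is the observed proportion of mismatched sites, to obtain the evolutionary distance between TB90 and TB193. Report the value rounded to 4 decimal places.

Differing sites — 7:T/G; 8:C/G; 20:G/C; 42:T/G.
p = 4/48 = 0.083333.
d = −0.75 · ln(1 − (4/3)·0.083333) = −0.75 · ln(0.888889) = −0.75 · (-0.117783) = 0.0883.

0.0883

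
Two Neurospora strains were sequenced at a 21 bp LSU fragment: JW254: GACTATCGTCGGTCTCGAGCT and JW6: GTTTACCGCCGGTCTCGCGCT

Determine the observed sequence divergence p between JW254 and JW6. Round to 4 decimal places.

0.2381

Differing sites — 2:A/T; 3:C/T; 6:T/C; 9:T/C; 18:A/C.
There are 5 differences over 21 sites, so p = 5/21 = 0.2381.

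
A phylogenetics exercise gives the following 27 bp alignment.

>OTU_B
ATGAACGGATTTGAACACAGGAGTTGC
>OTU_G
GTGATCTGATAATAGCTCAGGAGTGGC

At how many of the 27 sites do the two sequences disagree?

Differing sites — 1:A/G; 5:A/T; 7:G/T; 11:T/A; 12:T/A; 13:G/T; 15:A/G; 17:A/T; 25:T/G.
That gives 9 mismatches out of 27 aligned sites, so the Hamming distance is 9.

9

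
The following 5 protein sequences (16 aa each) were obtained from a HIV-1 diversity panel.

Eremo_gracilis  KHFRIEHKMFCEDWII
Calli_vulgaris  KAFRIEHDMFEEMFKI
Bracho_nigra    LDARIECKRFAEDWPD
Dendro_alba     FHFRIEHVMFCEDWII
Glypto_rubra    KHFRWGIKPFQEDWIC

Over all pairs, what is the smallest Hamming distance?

2

Pairwise Hamming distances:
  Eremo_gracilis vs Calli_vulgaris: 6
  Eremo_gracilis vs Bracho_nigra: 8
  Eremo_gracilis vs Dendro_alba: 2
  Eremo_gracilis vs Glypto_rubra: 6
  Calli_vulgaris vs Bracho_nigra: 11
  Calli_vulgaris vs Dendro_alba: 7
  Calli_vulgaris vs Glypto_rubra: 11
  Bracho_nigra vs Dendro_alba: 9
  Bracho_nigra vs Glypto_rubra: 10
  Dendro_alba vs Glypto_rubra: 8
The smallest is 2, between Eremo_gracilis and Dendro_alba.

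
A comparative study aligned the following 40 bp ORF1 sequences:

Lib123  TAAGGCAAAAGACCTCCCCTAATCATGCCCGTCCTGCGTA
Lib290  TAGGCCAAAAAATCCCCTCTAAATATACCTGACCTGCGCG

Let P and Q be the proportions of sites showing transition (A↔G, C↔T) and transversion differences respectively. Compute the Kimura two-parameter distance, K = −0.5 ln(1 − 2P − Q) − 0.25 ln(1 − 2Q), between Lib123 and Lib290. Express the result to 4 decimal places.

Differing sites — 3:A/G (Ti); 5:G/C (Tv); 11:G/A (Ti); 13:C/T (Ti); 15:T/C (Ti); 18:C/T (Ti); 23:T/A (Tv); 24:C/T (Ti); 27:G/A (Ti); 30:C/T (Ti); 32:T/A (Tv); 39:T/C (Ti); 40:A/G (Ti).
Of the 13 differences, 10 transitions and 3 transversions over 40 sites: P = 10/40 = 0.250000, Q = 3/40 = 0.075000.
d = −0.5·ln(0.425000) − 0.25·ln(0.850000) = −0.5·(-0.855666) − 0.25·(-0.162519) = 0.4685.

0.4685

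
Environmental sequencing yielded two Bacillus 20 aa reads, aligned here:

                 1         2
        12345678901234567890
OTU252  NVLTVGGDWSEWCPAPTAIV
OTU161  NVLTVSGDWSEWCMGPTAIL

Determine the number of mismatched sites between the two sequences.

4

Differing sites — 6:G/S; 14:P/M; 15:A/G; 20:V/L.
That gives 4 mismatches out of 20 aligned sites, so the Hamming distance is 4.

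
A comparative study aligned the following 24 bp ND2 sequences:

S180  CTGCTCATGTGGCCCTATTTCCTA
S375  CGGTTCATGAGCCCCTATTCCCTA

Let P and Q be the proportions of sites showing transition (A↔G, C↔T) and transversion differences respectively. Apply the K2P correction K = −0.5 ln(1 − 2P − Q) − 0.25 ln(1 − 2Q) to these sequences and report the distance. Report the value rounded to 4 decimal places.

Differing sites — 2:T/G (Tv); 4:C/T (Ti); 10:T/A (Tv); 12:G/C (Tv); 20:T/C (Ti).
Of the 5 differences, 2 transitions and 3 transversions over 24 sites: P = 2/24 = 0.083333, Q = 3/24 = 0.125000.
d = −0.5·ln(0.708334) − 0.25·ln(0.750000) = −0.5·(-0.344840) − 0.25·(-0.287682) = 0.2443.

0.2443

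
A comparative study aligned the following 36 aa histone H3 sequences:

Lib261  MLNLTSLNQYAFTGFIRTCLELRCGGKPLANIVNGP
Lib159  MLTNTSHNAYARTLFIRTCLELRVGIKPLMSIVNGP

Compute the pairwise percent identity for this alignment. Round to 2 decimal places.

72.22%

The sequences differ at positions 3 (N/T), 4 (L/N), 7 (L/H), 9 (Q/A), 12 (F/R), 14 (G/L), 24 (C/V), 26 (G/I), 30 (A/M), 31 (N/S).
26 of the 36 sites match, so the percent identity is 26/36 × 100 = 72.22%.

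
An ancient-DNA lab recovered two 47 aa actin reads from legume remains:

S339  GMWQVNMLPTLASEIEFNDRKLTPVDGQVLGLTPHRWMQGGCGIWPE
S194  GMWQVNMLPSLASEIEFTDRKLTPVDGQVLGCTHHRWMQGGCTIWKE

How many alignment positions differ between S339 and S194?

Differing sites — 10:T/S; 18:N/T; 32:L/C; 34:P/H; 43:G/T; 46:P/K.
That gives 6 mismatches out of 47 aligned sites, so the Hamming distance is 6.

6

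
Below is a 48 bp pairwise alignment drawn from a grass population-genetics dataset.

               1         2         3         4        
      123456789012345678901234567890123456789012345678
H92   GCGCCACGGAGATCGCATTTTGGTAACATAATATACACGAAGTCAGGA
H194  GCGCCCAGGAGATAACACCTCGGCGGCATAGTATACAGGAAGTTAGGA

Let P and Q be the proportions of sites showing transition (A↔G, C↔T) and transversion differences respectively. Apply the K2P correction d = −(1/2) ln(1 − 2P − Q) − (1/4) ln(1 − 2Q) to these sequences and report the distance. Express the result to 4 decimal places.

0.3521

The sequences differ at positions 6 (A/C, transversion), 7 (C/A, transversion), 14 (C/A, transversion), 15 (G/A, transition), 18 (T/C, transition), 19 (T/C, transition), 21 (T/C, transition), 24 (T/C, transition), 25 (A/G, transition), 26 (A/G, transition), 31 (A/G, transition), 38 (C/G, transversion), 44 (C/T, transition).
Of the 13 differences, 9 transitions and 4 transversions over 48 sites: P = 9/48 = 0.187500, Q = 4/48 = 0.083333.
d = −0.5·ln(0.541667) − 0.25·ln(0.833334) = −0.5·(-0.613104) − 0.25·(-0.182321) = 0.3521.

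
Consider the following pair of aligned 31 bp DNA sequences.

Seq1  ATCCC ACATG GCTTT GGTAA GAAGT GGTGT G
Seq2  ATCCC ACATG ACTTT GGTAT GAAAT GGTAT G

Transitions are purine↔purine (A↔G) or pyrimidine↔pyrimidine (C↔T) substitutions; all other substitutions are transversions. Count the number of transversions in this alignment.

1

The sequences differ at positions 11 (G/A, transition), 20 (A/T, transversion), 24 (G/A, transition), 29 (G/A, transition).
Of the 4 differences, 3 transitions and 1 transversion, so the answer is 1.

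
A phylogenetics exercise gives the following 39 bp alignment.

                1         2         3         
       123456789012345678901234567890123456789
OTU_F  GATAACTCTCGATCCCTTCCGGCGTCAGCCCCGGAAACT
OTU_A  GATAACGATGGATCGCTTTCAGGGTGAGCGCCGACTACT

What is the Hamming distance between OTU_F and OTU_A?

Differing sites — 7:T/G; 8:C/A; 10:C/G; 15:C/G; 19:C/T; 21:G/A; 23:C/G; 26:C/G; 30:C/G; 34:G/A; 35:A/C; 36:A/T.
That gives 12 mismatches out of 39 aligned sites, so the Hamming distance is 12.

12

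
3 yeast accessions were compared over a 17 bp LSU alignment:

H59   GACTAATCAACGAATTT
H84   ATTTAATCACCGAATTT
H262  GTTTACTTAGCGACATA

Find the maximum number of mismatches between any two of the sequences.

Pairwise Hamming distances:
  H59 vs H84: 4
  H59 vs H262: 8
  H84 vs H262: 7
The largest is 8, between H59 and H262.

8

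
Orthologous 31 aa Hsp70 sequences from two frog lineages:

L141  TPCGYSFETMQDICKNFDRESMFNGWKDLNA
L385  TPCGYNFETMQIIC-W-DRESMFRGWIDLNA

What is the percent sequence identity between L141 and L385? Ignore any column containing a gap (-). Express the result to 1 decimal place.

82.8%

Excluding the 2 gap columns leaves 29 comparable sites.
The sequences differ at positions 6 (S/N), 12 (D/I), 16 (N/W), 24 (N/R), 27 (K/I).
24 of the 29 comparable sites match, so the percent identity is 24/29 × 100 = 82.8%.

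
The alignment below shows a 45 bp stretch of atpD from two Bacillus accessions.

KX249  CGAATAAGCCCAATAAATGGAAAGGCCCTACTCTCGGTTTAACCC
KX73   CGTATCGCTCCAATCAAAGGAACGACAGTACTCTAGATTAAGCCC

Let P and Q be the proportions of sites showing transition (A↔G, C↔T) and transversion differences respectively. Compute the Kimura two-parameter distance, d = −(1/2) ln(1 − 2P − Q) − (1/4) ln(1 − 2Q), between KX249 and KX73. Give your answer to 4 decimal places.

Mismatches occur at site 3 (A→T, transversion), site 6 (A→C, transversion), site 7 (A→G, transition), site 8 (G→C, transversion), site 9 (C→T, transition), site 15 (A→C, transversion), site 18 (T→A, transversion), site 23 (A→C, transversion), site 25 (G→A, transition), site 27 (C→A, transversion), site 28 (C→G, transversion), site 35 (C→A, transversion), site 37 (G→A, transition), site 40 (T→A, transversion), site 42 (A→G, transition).
Of the 15 differences, 5 transitions and 10 transversions over 45 sites: P = 5/45 = 0.111111, Q = 10/45 = 0.222222.
d = −0.5·ln(0.555556) − 0.25·ln(0.555556) = −0.5·(-0.587786) − 0.25·(-0.587786) = 0.4408.

0.4408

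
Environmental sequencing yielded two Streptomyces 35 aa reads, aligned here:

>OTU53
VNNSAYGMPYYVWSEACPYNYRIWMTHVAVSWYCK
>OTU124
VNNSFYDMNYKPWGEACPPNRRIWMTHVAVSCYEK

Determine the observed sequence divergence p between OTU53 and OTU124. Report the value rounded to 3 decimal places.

The sequences differ at positions 5 (A/F), 7 (G/D), 9 (P/N), 11 (Y/K), 12 (V/P), 14 (S/G), 19 (Y/P), 21 (Y/R), 32 (W/C), 34 (C/E).
There are 10 differences over 35 sites, so p = 10/35 = 0.286.

0.286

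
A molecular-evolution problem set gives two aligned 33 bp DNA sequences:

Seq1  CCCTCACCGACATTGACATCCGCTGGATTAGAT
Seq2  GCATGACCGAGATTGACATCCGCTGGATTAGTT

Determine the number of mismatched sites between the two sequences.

Differing sites — 1:C/G; 3:C/A; 5:C/G; 11:C/G; 32:A/T.
That gives 5 mismatches out of 33 aligned sites, so the Hamming distance is 5.

5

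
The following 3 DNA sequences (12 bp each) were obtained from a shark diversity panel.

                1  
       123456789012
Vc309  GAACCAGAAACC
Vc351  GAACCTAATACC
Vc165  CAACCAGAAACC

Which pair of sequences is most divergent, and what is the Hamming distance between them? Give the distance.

Pairwise Hamming distances:
  Vc309 vs Vc351: 3
  Vc309 vs Vc165: 1
  Vc351 vs Vc165: 4
The largest is 4, between Vc351 and Vc165.

4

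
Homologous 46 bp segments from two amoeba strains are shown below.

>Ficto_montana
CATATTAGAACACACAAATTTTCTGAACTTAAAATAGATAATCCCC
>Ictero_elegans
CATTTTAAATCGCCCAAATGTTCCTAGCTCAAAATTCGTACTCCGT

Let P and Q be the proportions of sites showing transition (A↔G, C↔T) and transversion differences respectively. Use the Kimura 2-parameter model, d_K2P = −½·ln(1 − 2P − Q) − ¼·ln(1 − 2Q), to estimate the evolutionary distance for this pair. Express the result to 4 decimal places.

Mismatches occur at site 4 (A→T, transversion), site 8 (G→A, transition), site 10 (A→T, transversion), site 12 (A→G, transition), site 14 (A→C, transversion), site 20 (T→G, transversion), site 24 (T→C, transition), site 25 (G→T, transversion), site 27 (A→G, transition), site 30 (T→C, transition), site 36 (A→T, transversion), site 37 (G→C, transversion), site 38 (A→G, transition), site 41 (A→C, transversion), site 45 (C→G, transversion), site 46 (C→T, transition).
Of the 16 differences, 7 transitions and 9 transversions over 46 sites: P = 7/46 = 0.152174, Q = 9/46 = 0.195652.
d = −0.5·ln(0.500000) − 0.25·ln(0.608696) = −0.5·(-0.693147) − 0.25·(-0.496436) = 0.4707.

0.4707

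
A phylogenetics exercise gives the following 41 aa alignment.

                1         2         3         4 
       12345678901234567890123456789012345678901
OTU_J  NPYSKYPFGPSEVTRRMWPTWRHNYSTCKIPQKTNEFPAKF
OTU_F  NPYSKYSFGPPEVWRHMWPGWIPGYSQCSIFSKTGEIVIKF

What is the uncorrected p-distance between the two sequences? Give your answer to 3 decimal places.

0.390

Differing sites — 7:P/S; 11:S/P; 14:T/W; 16:R/H; 20:T/G; 22:R/I; 23:H/P; 24:N/G; 27:T/Q; 29:K/S; 31:P/F; 32:Q/S; 35:N/G; 37:F/I; 38:P/V; 39:A/I.
There are 16 differences over 41 sites, so p = 16/41 = 0.390.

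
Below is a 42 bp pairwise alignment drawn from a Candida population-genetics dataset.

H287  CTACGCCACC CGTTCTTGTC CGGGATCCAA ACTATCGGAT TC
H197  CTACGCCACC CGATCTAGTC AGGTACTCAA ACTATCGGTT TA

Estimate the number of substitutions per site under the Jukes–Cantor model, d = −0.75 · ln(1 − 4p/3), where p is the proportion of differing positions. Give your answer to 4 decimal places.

Mismatches occur at site 13 (T→A), site 17 (T→A), site 21 (C→A), site 24 (G→T), site 26 (T→C), site 27 (C→T), site 39 (A→T), site 42 (C→A).
p = 8/42 = 0.190476.
d = −0.75 · ln(1 − (4/3)·0.190476) = −0.75 · ln(0.746032) = −0.75 · (-0.292987) = 0.2197.

0.2197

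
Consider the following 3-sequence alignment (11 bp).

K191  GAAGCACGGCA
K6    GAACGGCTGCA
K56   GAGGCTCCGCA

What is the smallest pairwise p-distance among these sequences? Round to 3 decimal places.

0.273

Pairwise Hamming distances:
  K191 vs K6: 4
  K191 vs K56: 3
  K6 vs K56: 5
The smallest is 3 mismatches, between K191 and K56; p = 3/11 = 0.273.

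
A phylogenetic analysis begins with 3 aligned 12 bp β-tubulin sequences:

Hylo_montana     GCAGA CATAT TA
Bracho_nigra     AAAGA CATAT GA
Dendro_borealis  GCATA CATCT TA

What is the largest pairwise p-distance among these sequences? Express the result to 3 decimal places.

Pairwise Hamming distances:
  Hylo_montana vs Bracho_nigra: 3
  Hylo_montana vs Dendro_borealis: 2
  Bracho_nigra vs Dendro_borealis: 5
The largest is 5 mismatches, between Bracho_nigra and Dendro_borealis; p = 5/12 = 0.417.

0.417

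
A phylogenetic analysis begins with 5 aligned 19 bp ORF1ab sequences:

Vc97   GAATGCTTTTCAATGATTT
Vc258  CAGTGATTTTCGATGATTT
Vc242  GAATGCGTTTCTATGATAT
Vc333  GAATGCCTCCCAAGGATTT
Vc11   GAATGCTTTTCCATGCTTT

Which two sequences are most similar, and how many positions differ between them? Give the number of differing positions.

Pairwise Hamming distances:
  Vc97 vs Vc258: 4
  Vc97 vs Vc242: 3
  Vc97 vs Vc333: 4
  Vc97 vs Vc11: 2
  Vc258 vs Vc242: 6
  Vc258 vs Vc333: 8
  Vc258 vs Vc11: 5
  Vc242 vs Vc333: 6
  Vc242 vs Vc11: 4
  Vc333 vs Vc11: 6
The smallest is 2, between Vc97 and Vc11.

2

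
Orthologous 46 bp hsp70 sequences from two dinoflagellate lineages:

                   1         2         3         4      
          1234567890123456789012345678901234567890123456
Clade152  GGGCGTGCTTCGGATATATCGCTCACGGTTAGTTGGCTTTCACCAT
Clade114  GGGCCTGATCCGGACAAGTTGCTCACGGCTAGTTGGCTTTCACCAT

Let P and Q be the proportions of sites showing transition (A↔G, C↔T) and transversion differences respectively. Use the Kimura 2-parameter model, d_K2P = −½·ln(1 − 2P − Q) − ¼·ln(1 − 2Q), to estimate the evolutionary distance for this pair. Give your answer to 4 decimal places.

Differing sites — 5:G/C (Tv); 8:C/A (Tv); 10:T/C (Ti); 15:T/C (Ti); 17:T/A (Tv); 18:A/G (Ti); 20:C/T (Ti); 29:T/C (Ti).
Of the 8 differences, 5 transitions and 3 transversions over 46 sites: P = 5/46 = 0.108696, Q = 3/46 = 0.065217.
d = −0.5·ln(0.717391) − 0.25·ln(0.869566) = −0.5·(-0.332134) − 0.25·(-0.139761) = 0.2010.

0.2010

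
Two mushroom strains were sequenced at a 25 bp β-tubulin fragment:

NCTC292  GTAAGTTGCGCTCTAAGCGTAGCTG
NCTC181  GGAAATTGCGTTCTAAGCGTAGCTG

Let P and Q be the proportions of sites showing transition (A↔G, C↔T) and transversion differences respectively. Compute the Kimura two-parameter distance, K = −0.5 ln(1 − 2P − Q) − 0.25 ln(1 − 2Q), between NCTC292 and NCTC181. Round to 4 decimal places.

The sequences differ at positions 2 (T/G, transversion), 5 (G/A, transition), 11 (C/T, transition).
Of the 3 differences, 2 transitions and 1 transversion over 25 sites: P = 2/25 = 0.080000, Q = 1/25 = 0.040000.
d = −0.5·ln(0.800000) − 0.25·ln(0.920000) = −0.5·(-0.223144) − 0.25·(-0.083382) = 0.1324.

0.1324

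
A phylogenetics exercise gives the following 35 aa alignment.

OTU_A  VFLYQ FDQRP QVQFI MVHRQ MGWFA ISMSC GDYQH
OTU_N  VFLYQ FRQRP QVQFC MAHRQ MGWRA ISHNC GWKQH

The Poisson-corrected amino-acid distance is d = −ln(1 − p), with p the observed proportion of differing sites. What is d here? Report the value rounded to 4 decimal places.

0.2595

The sequences differ at positions 7 (D/R), 15 (I/C), 17 (V/A), 24 (F/R), 28 (M/H), 29 (S/N), 32 (D/W), 33 (Y/K).
p = 8/35 = 0.228571.
d = −ln(1 − 0.228571) = −ln(0.771429) = 0.2595.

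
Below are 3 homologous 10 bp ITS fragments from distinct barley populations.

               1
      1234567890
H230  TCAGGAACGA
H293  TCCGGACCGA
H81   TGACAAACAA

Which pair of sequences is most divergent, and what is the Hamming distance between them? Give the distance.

6

Pairwise Hamming distances:
  H230 vs H293: 2
  H230 vs H81: 4
  H293 vs H81: 6
The largest is 6, between H293 and H81.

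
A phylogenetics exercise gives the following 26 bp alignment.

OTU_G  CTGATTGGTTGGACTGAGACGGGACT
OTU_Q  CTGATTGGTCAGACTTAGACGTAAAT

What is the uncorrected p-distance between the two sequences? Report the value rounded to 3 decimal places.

0.231

Mismatches occur at site 10 (T↔C), site 11 (G↔A), site 16 (G↔T), site 22 (G↔T), site 23 (G↔A), site 25 (C↔A).
There are 6 differences over 26 sites, so p = 6/26 = 0.231.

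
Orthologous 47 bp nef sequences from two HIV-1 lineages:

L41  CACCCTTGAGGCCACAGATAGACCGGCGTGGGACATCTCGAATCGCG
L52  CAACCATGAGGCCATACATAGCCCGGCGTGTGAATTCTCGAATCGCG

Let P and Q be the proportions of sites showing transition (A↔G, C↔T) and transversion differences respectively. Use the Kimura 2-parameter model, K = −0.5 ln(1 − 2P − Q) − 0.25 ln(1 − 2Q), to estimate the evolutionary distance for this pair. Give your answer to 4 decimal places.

The sequences differ at positions 3 (C/A, transversion), 6 (T/A, transversion), 15 (C/T, transition), 17 (G/C, transversion), 22 (A/C, transversion), 31 (G/T, transversion), 34 (C/A, transversion), 35 (A/T, transversion).
Of the 8 differences, 1 transition and 7 transversions over 47 sites: P = 1/47 = 0.021277, Q = 7/47 = 0.148936.
d = −0.5·ln(0.808510) − 0.25·ln(0.702128) = −0.5·(-0.212562) − 0.25·(-0.353640) = 0.1947.

0.1947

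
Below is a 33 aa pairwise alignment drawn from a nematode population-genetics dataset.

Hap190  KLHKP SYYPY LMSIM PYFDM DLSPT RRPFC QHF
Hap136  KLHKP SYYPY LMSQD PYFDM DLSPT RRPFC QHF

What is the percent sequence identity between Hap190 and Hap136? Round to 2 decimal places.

Mismatches occur at site 14 (I→Q), site 15 (M→D).
31 of the 33 sites match, so the percent identity is 31/33 × 100 = 93.94%.

93.94%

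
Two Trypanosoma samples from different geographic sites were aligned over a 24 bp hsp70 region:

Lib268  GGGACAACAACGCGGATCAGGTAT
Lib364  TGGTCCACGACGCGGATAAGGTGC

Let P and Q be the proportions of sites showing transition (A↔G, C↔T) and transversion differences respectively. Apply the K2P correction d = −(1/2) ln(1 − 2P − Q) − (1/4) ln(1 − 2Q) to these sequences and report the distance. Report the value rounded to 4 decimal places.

0.3709

Differing sites — 1:G/T (Tv); 4:A/T (Tv); 6:A/C (Tv); 9:A/G (Ti); 18:C/A (Tv); 23:A/G (Ti); 24:T/C (Ti).
Of the 7 differences, 3 transitions and 4 transversions over 24 sites: P = 3/24 = 0.125000, Q = 4/24 = 0.166667.
d = −0.5·ln(0.583333) − 0.25·ln(0.666666) = −0.5·(-0.538997) − 0.25·(-0.405466) = 0.3709.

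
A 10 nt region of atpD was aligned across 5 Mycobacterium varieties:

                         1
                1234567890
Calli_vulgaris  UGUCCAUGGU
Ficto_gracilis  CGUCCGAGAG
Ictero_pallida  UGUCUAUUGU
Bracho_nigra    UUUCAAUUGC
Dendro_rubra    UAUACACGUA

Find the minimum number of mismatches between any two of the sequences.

Pairwise Hamming distances:
  Calli_vulgaris vs Ficto_gracilis: 5
  Calli_vulgaris vs Ictero_pallida: 2
  Calli_vulgaris vs Bracho_nigra: 4
  Calli_vulgaris vs Dendro_rubra: 5
  Ficto_gracilis vs Ictero_pallida: 7
  Ficto_gracilis vs Bracho_nigra: 8
  Ficto_gracilis vs Dendro_rubra: 7
  Ictero_pallida vs Bracho_nigra: 3
  Ictero_pallida vs Dendro_rubra: 7
  Bracho_nigra vs Dendro_rubra: 7
The smallest is 2, between Calli_vulgaris and Ictero_pallida.

2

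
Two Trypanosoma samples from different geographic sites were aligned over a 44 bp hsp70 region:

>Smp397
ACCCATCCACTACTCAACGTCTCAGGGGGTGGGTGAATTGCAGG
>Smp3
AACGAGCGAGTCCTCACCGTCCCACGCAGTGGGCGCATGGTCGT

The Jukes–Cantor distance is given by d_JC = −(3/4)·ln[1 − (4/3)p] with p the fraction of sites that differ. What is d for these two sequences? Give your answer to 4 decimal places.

0.5429

Mismatches occur at site 2 (C/A), site 4 (C/G), site 6 (T/G), site 8 (C/G), site 10 (C/G), site 12 (A/C), site 17 (A/C), site 22 (T/C), site 25 (G/C), site 27 (G/C), site 28 (G/A), site 34 (T/C), site 36 (A/C), site 39 (T/G), site 41 (C/T), site 42 (A/C), site 44 (G/T).
p = 17/44 = 0.386364.
d = −0.75 · ln(1 − (4/3)·0.386364) = −0.75 · ln(0.484848) = −0.75 · (-0.723920) = 0.5429.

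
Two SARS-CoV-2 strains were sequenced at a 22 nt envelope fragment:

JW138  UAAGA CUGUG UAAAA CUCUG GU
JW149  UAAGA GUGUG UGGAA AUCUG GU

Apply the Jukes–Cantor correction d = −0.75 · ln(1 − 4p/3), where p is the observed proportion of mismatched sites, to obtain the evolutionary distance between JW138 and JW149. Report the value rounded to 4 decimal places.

The sequences differ at positions 6 (C/G), 12 (A/G), 13 (A/G), 16 (C/A).
p = 4/22 = 0.181818.
d = −0.75 · ln(1 − (4/3)·0.181818) = −0.75 · ln(0.757576) = −0.75 · (-0.277631) = 0.2082.

0.2082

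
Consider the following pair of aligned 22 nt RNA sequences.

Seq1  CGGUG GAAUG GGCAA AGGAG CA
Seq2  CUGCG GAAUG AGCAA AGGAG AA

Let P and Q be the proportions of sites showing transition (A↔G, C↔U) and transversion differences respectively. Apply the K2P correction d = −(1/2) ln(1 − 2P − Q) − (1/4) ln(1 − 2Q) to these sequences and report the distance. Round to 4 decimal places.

0.2094

The sequences differ at positions 2 (G/U, transversion), 4 (U/C, transition), 11 (G/A, transition), 21 (C/A, transversion).
Of the 4 differences, 2 transitions and 2 transversions over 22 sites: P = 2/22 = 0.090909, Q = 2/22 = 0.090909.
d = −0.5·ln(0.727273) − 0.25·ln(0.818182) = −0.5·(-0.318453) − 0.25·(-0.200670) = 0.2094.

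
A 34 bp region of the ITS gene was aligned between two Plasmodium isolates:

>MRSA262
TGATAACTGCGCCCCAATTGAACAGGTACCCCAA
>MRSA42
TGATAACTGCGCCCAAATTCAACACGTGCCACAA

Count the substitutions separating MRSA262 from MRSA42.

Mismatches occur at site 15 (C/A), site 20 (G/C), site 25 (G/C), site 28 (A/G), site 31 (C/A).
That gives 5 mismatches out of 34 aligned sites, so the Hamming distance is 5.

5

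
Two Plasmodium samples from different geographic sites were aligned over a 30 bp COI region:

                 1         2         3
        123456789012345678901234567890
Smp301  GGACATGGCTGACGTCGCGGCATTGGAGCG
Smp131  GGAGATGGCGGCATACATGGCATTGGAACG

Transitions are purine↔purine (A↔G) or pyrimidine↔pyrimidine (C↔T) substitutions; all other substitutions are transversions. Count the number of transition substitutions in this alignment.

Mismatches occur at site 4 (C→G, transversion), site 10 (T→G, transversion), site 12 (A→C, transversion), site 13 (C→A, transversion), site 14 (G→T, transversion), site 15 (T→A, transversion), site 17 (G→A, transition), site 18 (C→T, transition), site 28 (G→A, transition).
Of the 9 differences, 3 transitions and 6 transversions, so the answer is 3.

3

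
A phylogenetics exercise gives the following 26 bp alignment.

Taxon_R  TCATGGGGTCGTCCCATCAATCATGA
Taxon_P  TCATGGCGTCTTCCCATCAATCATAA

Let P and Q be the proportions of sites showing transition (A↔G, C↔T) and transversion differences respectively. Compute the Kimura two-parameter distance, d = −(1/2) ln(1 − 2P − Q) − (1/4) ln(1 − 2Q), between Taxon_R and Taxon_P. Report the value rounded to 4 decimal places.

Differing sites — 7:G/C (Tv); 11:G/T (Tv); 25:G/A (Ti).
Of the 3 differences, 1 transition and 2 transversions over 26 sites: P = 1/26 = 0.038462, Q = 2/26 = 0.076923.
d = −0.5·ln(0.846153) − 0.25·ln(0.846154) = −0.5·(-0.167055) − 0.25·(-0.167054) = 0.1253.

0.1253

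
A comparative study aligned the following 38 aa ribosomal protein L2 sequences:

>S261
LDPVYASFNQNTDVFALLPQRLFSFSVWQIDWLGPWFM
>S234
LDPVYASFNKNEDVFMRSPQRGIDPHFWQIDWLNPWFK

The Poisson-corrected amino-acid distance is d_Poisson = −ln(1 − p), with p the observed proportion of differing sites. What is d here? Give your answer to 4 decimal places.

0.4187

The sequences differ at positions 10 (Q/K), 12 (T/E), 16 (A/M), 17 (L/R), 18 (L/S), 22 (L/G), 23 (F/I), 24 (S/D), 25 (F/P), 26 (S/H), 27 (V/F), 34 (G/N), 38 (M/K).
p = 13/38 = 0.342105.
d = −ln(1 − 0.342105) = −ln(0.657895) = 0.4187.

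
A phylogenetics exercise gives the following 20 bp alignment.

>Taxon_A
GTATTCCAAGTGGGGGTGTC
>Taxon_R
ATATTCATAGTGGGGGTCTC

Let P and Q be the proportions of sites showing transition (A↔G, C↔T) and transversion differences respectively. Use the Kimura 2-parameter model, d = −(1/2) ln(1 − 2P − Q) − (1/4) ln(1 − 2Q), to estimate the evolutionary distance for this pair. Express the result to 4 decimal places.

The sequences differ at positions 1 (G/A, transition), 7 (C/A, transversion), 8 (A/T, transversion), 18 (G/C, transversion).
Of the 4 differences, 1 transition and 3 transversions over 20 sites: P = 1/20 = 0.050000, Q = 3/20 = 0.150000.
d = −0.5·ln(0.750000) − 0.25·ln(0.700000) = −0.5·(-0.287682) − 0.25·(-0.356675) = 0.2330.

0.2330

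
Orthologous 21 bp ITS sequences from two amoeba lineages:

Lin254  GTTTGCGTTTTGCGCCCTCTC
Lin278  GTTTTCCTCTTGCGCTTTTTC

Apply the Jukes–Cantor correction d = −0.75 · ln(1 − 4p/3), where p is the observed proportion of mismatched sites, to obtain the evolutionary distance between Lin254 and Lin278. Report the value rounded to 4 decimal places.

0.3597

Differing sites — 5:G/T; 7:G/C; 9:T/C; 16:C/T; 17:C/T; 19:C/T.
p = 6/21 = 0.285714.
d = −0.75 · ln(1 − (4/3)·0.285714) = −0.75 · ln(0.619048) = −0.75 · (-0.479572) = 0.3597.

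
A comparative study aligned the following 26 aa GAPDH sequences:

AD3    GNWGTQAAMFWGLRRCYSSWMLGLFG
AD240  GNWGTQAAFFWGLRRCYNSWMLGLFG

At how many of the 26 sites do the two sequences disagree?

Differing sites — 9:M/F; 18:S/N.
That gives 2 mismatches out of 26 aligned sites, so the Hamming distance is 2.

2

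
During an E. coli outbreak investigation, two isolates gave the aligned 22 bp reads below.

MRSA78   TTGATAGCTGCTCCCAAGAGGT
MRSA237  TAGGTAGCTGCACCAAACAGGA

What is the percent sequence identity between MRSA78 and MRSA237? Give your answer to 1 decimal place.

72.7%

Differing sites — 2:T/A; 4:A/G; 12:T/A; 15:C/A; 18:G/C; 22:T/A.
16 of the 22 sites match, so the percent identity is 16/22 × 100 = 72.7%.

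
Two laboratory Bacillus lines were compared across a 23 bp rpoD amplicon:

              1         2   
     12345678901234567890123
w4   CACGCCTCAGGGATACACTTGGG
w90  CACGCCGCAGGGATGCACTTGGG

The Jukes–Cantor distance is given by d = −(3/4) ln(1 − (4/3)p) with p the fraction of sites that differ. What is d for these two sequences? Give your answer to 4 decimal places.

0.0924

Differing sites — 7:T/G; 15:A/G.
p = 2/23 = 0.086957.
d = −0.75 · ln(1 − (4/3)·0.086957) = −0.75 · ln(0.884057) = −0.75 · (-0.123234) = 0.0924.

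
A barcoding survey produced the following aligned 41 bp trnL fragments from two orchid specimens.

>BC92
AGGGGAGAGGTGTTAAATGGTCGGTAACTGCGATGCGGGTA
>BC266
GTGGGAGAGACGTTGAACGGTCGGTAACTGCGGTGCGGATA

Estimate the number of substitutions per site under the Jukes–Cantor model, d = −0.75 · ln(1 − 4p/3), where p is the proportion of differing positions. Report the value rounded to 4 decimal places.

The sequences differ at positions 1 (A/G), 2 (G/T), 10 (G/A), 11 (T/C), 15 (A/G), 18 (T/C), 33 (A/G), 39 (G/A).
p = 8/41 = 0.195122.
d = −0.75 · ln(1 − (4/3)·0.195122) = −0.75 · ln(0.739837) = −0.75 · (-0.301325) = 0.2260.

0.2260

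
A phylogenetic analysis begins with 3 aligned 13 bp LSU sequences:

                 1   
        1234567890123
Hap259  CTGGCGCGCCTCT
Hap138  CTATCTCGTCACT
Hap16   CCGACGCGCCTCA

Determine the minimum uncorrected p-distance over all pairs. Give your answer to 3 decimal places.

Pairwise Hamming distances:
  Hap259 vs Hap138: 5
  Hap259 vs Hap16: 3
  Hap138 vs Hap16: 7
The smallest is 3 mismatches, between Hap259 and Hap16; p = 3/13 = 0.231.

0.231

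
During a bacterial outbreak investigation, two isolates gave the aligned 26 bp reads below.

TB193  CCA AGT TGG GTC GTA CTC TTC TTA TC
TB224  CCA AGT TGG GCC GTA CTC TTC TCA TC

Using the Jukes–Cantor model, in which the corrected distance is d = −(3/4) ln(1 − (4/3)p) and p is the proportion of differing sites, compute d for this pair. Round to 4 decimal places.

0.0812

Differing sites — 11:T/C; 23:T/C.
p = 2/26 = 0.076923.
d = −0.75 · ln(1 − (4/3)·0.076923) = −0.75 · ln(0.897436) = −0.75 · (-0.108213) = 0.0812.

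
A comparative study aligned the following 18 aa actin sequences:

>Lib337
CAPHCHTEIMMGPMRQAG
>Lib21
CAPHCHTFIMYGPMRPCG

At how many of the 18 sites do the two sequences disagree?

4

The sequences differ at positions 8 (E/F), 11 (M/Y), 16 (Q/P), 17 (A/C).
That gives 4 mismatches out of 18 aligned sites, so the Hamming distance is 4.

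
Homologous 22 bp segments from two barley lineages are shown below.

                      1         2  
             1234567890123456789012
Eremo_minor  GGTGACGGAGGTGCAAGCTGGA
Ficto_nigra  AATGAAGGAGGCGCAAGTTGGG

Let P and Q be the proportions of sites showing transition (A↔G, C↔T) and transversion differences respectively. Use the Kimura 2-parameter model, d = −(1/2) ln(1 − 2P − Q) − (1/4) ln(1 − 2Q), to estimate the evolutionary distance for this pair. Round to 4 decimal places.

0.3704

Differing sites — 1:G/A (Ti); 2:G/A (Ti); 6:C/A (Tv); 12:T/C (Ti); 18:C/T (Ti); 22:A/G (Ti).
Of the 6 differences, 5 transitions and 1 transversion over 22 sites: P = 5/22 = 0.227273, Q = 1/22 = 0.045455.
d = −0.5·ln(0.499999) − 0.25·ln(0.909090) = −0.5·(-0.693149) − 0.25·(-0.095311) = 0.3704.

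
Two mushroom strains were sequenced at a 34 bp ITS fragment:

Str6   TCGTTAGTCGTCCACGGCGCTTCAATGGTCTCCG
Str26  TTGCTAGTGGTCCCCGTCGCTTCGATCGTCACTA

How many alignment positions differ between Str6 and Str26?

10

Differing sites — 2:C/T; 4:T/C; 9:C/G; 14:A/C; 17:G/T; 24:A/G; 27:G/C; 31:T/A; 33:C/T; 34:G/A.
That gives 10 mismatches out of 34 aligned sites, so the Hamming distance is 10.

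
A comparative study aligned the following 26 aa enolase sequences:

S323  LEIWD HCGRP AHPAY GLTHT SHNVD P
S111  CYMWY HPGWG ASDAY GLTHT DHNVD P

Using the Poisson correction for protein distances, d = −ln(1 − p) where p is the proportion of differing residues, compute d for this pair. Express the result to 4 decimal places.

0.4855

Mismatches occur at site 1 (L/C), site 2 (E/Y), site 3 (I/M), site 5 (D/Y), site 7 (C/P), site 9 (R/W), site 10 (P/G), site 12 (H/S), site 13 (P/D), site 21 (S/D).
p = 10/26 = 0.384615.
d = −ln(1 − 0.384615) = −ln(0.615385) = 0.4855.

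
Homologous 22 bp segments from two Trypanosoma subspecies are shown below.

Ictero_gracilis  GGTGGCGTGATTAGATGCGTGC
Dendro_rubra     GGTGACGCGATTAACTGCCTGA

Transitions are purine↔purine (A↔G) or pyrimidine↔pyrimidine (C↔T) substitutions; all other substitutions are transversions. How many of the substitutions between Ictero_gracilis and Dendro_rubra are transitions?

Mismatches occur at site 5 (G↔A, transition), site 8 (T↔C, transition), site 14 (G↔A, transition), site 15 (A↔C, transversion), site 19 (G↔C, transversion), site 22 (C↔A, transversion).
Of the 6 differences, 3 transitions and 3 transversions, so the answer is 3.

3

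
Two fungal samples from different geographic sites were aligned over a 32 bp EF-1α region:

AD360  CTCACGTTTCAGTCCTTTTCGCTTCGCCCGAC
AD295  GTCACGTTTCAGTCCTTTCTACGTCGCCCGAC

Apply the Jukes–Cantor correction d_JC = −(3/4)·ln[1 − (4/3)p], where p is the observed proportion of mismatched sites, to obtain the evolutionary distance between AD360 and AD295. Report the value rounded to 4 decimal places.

Mismatches occur at site 1 (C/G), site 19 (T/C), site 20 (C/T), site 21 (G/A), site 23 (T/G).
p = 5/32 = 0.156250.
d = −0.75 · ln(1 − (4/3)·0.156250) = −0.75 · ln(0.791667) = −0.75 · (-0.233614) = 0.1752.

0.1752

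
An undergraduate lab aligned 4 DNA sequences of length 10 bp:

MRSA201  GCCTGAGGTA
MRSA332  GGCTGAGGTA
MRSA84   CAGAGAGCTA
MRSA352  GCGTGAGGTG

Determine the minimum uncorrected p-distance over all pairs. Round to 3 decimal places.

Pairwise Hamming distances:
  MRSA201 vs MRSA332: 1
  MRSA201 vs MRSA84: 5
  MRSA201 vs MRSA352: 2
  MRSA332 vs MRSA84: 5
  MRSA332 vs MRSA352: 3
  MRSA84 vs MRSA352: 5
The smallest is 1 mismatch, between MRSA201 and MRSA332; p = 1/10 = 0.100.

0.100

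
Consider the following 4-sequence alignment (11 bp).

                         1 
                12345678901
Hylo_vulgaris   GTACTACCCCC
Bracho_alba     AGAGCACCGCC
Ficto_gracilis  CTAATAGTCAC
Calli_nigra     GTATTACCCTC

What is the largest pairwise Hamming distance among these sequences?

Pairwise Hamming distances:
  Hylo_vulgaris vs Bracho_alba: 5
  Hylo_vulgaris vs Ficto_gracilis: 5
  Hylo_vulgaris vs Calli_nigra: 2
  Bracho_alba vs Ficto_gracilis: 8
  Bracho_alba vs Calli_nigra: 6
  Ficto_gracilis vs Calli_nigra: 5
The largest is 8, between Bracho_alba and Ficto_gracilis.

8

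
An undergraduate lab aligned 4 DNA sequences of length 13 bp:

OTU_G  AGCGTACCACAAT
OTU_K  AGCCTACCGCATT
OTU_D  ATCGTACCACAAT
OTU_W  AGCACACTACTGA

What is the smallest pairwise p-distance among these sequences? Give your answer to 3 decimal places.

0.077

Pairwise Hamming distances:
  OTU_G vs OTU_K: 3
  OTU_G vs OTU_D: 1
  OTU_G vs OTU_W: 6
  OTU_K vs OTU_D: 4
  OTU_K vs OTU_W: 7
  OTU_D vs OTU_W: 7
The smallest is 1 mismatch, between OTU_G and OTU_D; p = 1/13 = 0.077.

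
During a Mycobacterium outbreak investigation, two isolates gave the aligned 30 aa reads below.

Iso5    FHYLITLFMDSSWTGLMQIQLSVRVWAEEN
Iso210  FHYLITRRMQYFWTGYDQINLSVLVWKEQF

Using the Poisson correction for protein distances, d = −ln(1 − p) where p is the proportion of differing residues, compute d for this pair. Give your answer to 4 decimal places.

Mismatches occur at site 7 (L↔R), site 8 (F↔R), site 10 (D↔Q), site 11 (S↔Y), site 12 (S↔F), site 16 (L↔Y), site 17 (M↔D), site 20 (Q↔N), site 24 (R↔L), site 27 (A↔K), site 29 (E↔Q), site 30 (N↔F).
p = 12/30 = 0.400000.
d = −ln(1 − 0.400000) = −ln(0.600000) = 0.5108.

0.5108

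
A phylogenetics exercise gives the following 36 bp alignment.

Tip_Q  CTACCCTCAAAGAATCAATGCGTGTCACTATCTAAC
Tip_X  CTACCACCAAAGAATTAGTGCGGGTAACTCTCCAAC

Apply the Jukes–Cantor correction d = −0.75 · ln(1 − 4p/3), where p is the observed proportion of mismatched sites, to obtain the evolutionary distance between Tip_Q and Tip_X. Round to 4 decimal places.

The sequences differ at positions 6 (C/A), 7 (T/C), 16 (C/T), 18 (A/G), 23 (T/G), 26 (C/A), 30 (A/C), 33 (T/C).
p = 8/36 = 0.222222.
d = −0.75 · ln(1 − (4/3)·0.222222) = −0.75 · ln(0.703704) = −0.75 · (-0.351397) = 0.2635.

0.2635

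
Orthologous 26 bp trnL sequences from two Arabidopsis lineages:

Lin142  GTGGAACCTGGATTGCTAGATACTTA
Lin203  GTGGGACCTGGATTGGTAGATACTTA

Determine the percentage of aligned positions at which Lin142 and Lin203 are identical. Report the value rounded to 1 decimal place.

92.3%

The sequences differ at positions 5 (A/G), 16 (C/G).
24 of the 26 sites match, so the percent identity is 24/26 × 100 = 92.3%.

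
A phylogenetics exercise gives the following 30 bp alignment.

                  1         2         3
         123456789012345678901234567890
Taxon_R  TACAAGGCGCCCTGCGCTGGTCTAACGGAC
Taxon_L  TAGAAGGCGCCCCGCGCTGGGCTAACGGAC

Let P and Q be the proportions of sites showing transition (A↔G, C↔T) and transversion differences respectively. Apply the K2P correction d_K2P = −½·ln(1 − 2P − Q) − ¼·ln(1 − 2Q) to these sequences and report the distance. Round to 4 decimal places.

The sequences differ at positions 3 (C/G, transversion), 13 (T/C, transition), 21 (T/G, transversion).
Of the 3 differences, 1 transition and 2 transversions over 30 sites: P = 1/30 = 0.033333, Q = 2/30 = 0.066667.
d = −0.5·ln(0.866667) − 0.25·ln(0.866666) = −0.5·(-0.143100) − 0.25·(-0.143102) = 0.1073.

0.1073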